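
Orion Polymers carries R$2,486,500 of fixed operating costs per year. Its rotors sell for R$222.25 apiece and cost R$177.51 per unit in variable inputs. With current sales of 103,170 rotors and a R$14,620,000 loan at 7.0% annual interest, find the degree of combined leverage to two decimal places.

Total contribution margin = 103,170 × R$44.74 = R$4,615,825.80.
EBIT = R$4,615,825.80 − R$2,486,500 = R$2,129,325.80. Interest = R$1,023,400.00.
DOL = R$4,615,825.80 ÷ R$2,129,325.80 = 2.1677; DFL = R$2,129,325.80 ÷ R$1,105,925.80 = 1.9254.
DCL = DOL × DFL = 2.1677 × 1.9254 = 4.1737.

4.17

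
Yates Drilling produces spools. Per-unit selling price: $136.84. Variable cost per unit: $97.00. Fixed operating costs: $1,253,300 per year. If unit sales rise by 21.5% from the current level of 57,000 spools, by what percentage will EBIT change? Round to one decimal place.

Contribution at this volume is 57,000 × $39.84 = $2,270,880.00.
EBIT = $2,270,880.00 − $1,253,300 = $1,017,580.00.
So DOL = total CM / EBIT = $2,270,880.00 / $1,017,580.00 = 2.2316.
%ΔEBIT = DOL × %ΔSales = 2.2316 × +21.5% = +48.0%.

+48.0%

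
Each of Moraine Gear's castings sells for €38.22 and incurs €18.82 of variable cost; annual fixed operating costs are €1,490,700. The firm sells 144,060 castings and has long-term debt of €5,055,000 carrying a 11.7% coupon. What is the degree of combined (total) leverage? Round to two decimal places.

At 144,060 units, contribution = 144,060 × €19.40 = €2,794,764.00.
Subtracting fixed costs: EBIT = €2,794,764.00 − €1,490,700 = €1,304,064.00. Interest = €591,435.00, so EBIT − I = €712,629.00.
Degree of total leverage = total CM / (EBIT − interest) = €2,794,764.00 / €712,629.00 = 3.9218.

3.92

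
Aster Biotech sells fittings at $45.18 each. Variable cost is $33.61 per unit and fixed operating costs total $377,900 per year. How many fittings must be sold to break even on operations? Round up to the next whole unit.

32,663 fittings

Contribution margin per unit = $45.18 − $33.61 = $11.57.
Units to break even: $377,900 ÷ $11.57 = 32,662.06, rounded up to 32,663.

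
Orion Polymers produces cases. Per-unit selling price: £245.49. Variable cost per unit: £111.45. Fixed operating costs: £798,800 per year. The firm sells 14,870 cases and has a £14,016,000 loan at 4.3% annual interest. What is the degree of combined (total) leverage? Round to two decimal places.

Contribution at this volume is 14,870 × £134.04 = £1,993,174.80.
Subtracting fixed costs: EBIT = £1,993,174.80 − £798,800 = £1,194,374.80. Interest = £602,688.00.
DOL = £1,993,174.80 ÷ £1,194,374.80 = 1.6688; DFL = £1,194,374.80 ÷ £591,686.80 = 2.0186.
DCL = DOL × DFL = 1.6688 × 2.0186 = 3.3686.

3.37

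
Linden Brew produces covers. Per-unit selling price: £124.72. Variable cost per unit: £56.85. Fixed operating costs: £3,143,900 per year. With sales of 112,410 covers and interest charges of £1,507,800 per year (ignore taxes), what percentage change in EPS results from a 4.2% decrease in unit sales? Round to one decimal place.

At 112,410 units, contribution = 112,410 × £67.87 = £7,629,266.70.
EBIT = £7,629,266.70 − £3,143,900 = £4,485,366.70.
After interest of £1,507,800.00, pre-tax earnings = £2,977,566.70.
Degree of combined leverage = contribution ÷ (EBIT − I) = £7,629,266.70 ÷ £2,977,566.70 = 2.5622.
EPS therefore changes by 2.5622 × (-4.2%) = -10.8%.

-10.8%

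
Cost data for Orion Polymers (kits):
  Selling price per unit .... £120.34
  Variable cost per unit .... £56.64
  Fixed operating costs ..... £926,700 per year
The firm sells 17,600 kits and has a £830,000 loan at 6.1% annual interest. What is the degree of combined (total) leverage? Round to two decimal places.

Contribution at this volume is 17,600 × £63.70 = £1,121,120.00.
EBIT = £1,121,120.00 − £926,700 = £194,420.00. Interest = £50,630.00, so EBIT − I = £143,790.00.
DCL = contribution ÷ (EBIT − I) = £1,121,120.00 ÷ £143,790.00 = 7.7969.

7.80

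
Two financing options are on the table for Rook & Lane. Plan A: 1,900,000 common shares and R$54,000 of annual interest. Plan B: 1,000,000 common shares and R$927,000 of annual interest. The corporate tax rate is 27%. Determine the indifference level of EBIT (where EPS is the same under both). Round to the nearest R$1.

Set EPS_A = EPS_B: (EBIT − R$54,000)(1 − 0.27) ÷ 1,900,000 = (EBIT − R$927,000)(1 − 0.27) ÷ 1,000,000.
Cancelling (1 − t) and cross-multiplying: 1,000,000·(EBIT − 54,000) = 1,900,000·(EBIT − 927,000).
Solving, EBIT = (927,000·1,900,000 − 54,000·1,000,000) / (1,900,000 − 1,000,000) = 1,707,300,000,000 / 900,000 = 1,897,000.00.

R$1,897,000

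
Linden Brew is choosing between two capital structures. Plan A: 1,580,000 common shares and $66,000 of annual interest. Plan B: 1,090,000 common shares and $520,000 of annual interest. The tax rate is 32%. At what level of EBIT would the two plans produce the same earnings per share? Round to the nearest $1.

Set EPS_A = EPS_B: (EBIT − $66,000)(1 − 0.32) ÷ 1,580,000 = (EBIT − $520,000)(1 − 0.32) ÷ 1,090,000.
The (1 − t) factor cancels: (EBIT − 66,000) × 1,090,000 = (EBIT − 520,000) × 1,580,000.
Solving, EBIT = (520,000·1,580,000 − 66,000·1,090,000) / (1,580,000 − 1,090,000) = 749,660,000,000 / 490,000 = 1,529,918.37.

$1,529,918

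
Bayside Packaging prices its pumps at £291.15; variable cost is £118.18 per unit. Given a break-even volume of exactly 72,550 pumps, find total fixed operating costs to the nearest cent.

Unit CM = price − variable cost = £291.15 − £118.18 = £172.97.
Since BE = FC / CM, FC = 72,550 × £172.97 = £12,548,973.50.

£12,548,973.50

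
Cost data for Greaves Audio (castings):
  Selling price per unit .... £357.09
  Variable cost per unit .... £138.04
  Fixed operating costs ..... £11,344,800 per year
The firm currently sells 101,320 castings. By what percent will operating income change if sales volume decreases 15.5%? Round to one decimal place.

-31.7%

At 101,320 units, contribution = 101,320 × £219.05 = £22,194,146.00.
Operating income = contribution − fixed costs = £22,194,146.00 − £11,344,800 = £10,849,346.00.
DOL = contribution ÷ EBIT = £22,194,146.00 ÷ £10,849,346.00 = 2.0457.
%ΔEBIT = DOL × %ΔSales = 2.0457 × -15.5% = -31.7%.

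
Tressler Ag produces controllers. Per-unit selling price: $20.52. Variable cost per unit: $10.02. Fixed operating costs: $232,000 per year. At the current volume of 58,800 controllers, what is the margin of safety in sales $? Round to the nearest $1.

Contribution margin per unit = $20.52 − $10.02 = $10.50. Break-even units = $232,000 ÷ $10.50 = 22,095.24; break-even revenue = 22,095.24 × $20.52 = $453,394.29.
Current sales = 58,800 × $20.52 = $1,206,576.00.
Margin of safety = $1,206,576.00 − $453,394.29 = $753,182.

$753,182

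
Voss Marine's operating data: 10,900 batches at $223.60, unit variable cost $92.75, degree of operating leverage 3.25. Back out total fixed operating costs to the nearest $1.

At 10,900 units, contribution = 10,900 × $130.85 = $1,426,265.00.
DOL = contribution / EBIT, so EBIT = $1,426,265.00 / 3.25 = $438,850.77.
Fixed costs = CM − EBIT = $1,426,265.00 − $438,850.77 = $987,414.

$987,414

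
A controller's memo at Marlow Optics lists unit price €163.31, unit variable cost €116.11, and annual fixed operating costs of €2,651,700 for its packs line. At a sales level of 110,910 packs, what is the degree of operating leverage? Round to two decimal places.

2.03

At 110,910 units, contribution = 110,910 × €47.20 = €5,234,952.00.
Operating income = contribution − fixed costs = €5,234,952.00 − €2,651,700 = €2,583,252.00.
Degree of operating leverage = €5,234,952.00 / €2,583,252.00 = 2.0265.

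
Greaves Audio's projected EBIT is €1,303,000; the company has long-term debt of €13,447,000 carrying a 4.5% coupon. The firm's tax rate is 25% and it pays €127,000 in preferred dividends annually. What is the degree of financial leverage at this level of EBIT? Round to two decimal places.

2.47

Interest = €605,115.00.
Preferred dividends grossed up pre-tax: €127,000 / (1 − 0.25) = €169,333.33.
DFL = EBIT ÷ [EBIT − I − D_p/(1−t)] = €1,303,000 ÷ [€1,303,000 − €605,115.00 − €169,333.33] = €1,303,000 ÷ €528,551.67 = 2.4652.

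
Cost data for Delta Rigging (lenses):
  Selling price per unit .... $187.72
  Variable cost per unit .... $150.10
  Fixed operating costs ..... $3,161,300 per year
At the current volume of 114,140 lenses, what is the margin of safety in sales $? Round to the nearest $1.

$5,651,793

Each unit contributes $187.72 − $150.10 = $37.62. Break-even units = $3,161,300 ÷ $37.62 = 84,032.43; break-even revenue = 84,032.43 × $187.72 = $15,774,567.68.
Actual sales revenue = 114,140 × $187.72 = $21,426,360.80.
Margin of safety = $21,426,360.80 − $15,774,567.68 = $5,651,793.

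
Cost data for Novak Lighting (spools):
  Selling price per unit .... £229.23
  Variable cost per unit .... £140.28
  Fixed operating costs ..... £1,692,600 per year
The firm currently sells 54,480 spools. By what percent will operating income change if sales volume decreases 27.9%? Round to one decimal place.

-42.9%

At 54,480 units, contribution = 54,480 × £88.95 = £4,845,996.00.
EBIT = £4,845,996.00 − £1,692,600 = £3,153,396.00.
Degree of operating leverage = £4,845,996.00 / £3,153,396.00 = 1.5368.
Operating income changes by 1.5368 × -27.9% = -42.9%.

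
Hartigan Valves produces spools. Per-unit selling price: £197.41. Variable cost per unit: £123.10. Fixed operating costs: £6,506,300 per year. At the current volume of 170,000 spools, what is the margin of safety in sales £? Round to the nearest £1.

Unit CM = price − variable cost = £197.41 − £123.10 = £74.31. Break-even units = £6,506,300 ÷ £74.31 = 87,556.18; break-even revenue = 87,556.18 × £197.41 = £17,284,466.20.
Current sales = 170,000 × £197.41 = £33,559,700.00.
Margin of safety = £33,559,700.00 − £17,284,466.20 = £16,275,234.

£16,275,234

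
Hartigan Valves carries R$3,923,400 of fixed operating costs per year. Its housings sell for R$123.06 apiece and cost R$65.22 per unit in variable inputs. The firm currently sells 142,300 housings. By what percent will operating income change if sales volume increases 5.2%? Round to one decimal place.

Contribution at this volume is 142,300 × R$57.84 = R$8,230,632.00.
EBIT = R$8,230,632.00 − R$3,923,400 = R$4,307,232.00.
DOL = contribution ÷ EBIT = R$8,230,632.00 ÷ R$4,307,232.00 = 1.9109.
%ΔEBIT = DOL × %ΔSales = 1.9109 × +5.2% = +9.9%.

+9.9%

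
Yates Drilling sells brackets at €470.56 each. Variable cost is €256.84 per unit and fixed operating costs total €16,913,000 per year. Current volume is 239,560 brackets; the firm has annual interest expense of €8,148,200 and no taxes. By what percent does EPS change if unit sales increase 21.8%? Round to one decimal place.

+42.7%

Total contribution margin = 239,560 × €213.72 = €51,198,763.20.
EBIT = €51,198,763.20 − €16,913,000 = €34,285,763.20.
Interest = €8,148,200.00, so EBIT − I = €26,137,563.20.
Degree of combined leverage = contribution ÷ (EBIT − I) = €51,198,763.20 ÷ €26,137,563.20 = 1.9588.
%ΔEPS = DCL × %ΔSales = 1.9588 × +21.8% = +42.7%.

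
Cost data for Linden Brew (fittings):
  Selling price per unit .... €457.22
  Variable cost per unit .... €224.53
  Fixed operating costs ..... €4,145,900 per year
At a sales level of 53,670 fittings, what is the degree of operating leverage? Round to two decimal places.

Contribution at this volume is 53,670 × €232.69 = €12,488,472.30.
Operating income = contribution − fixed costs = €12,488,472.30 − €4,145,900 = €8,342,572.30.
Degree of operating leverage = €12,488,472.30 / €8,342,572.30 = 1.4970.

1.50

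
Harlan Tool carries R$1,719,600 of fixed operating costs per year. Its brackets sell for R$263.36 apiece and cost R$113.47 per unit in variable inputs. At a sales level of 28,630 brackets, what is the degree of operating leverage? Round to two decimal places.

Contribution at this volume is 28,630 × R$149.89 = R$4,291,350.70.
Operating income = contribution − fixed costs = R$4,291,350.70 − R$1,719,600 = R$2,571,750.70.
So DOL = total CM / EBIT = R$4,291,350.70 / R$2,571,750.70 = 1.6686.

1.67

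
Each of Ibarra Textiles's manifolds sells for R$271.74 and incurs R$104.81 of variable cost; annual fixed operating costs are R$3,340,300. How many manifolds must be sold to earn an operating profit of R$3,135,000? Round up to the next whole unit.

Unit CM = price − variable cost = R$271.74 − R$104.81 = R$166.93.
Required volume = (fixed costs + target profit) ÷ CM = (R$3,340,300 + R$3,135,000) ÷ R$166.93 = 38,790.51, so 38,791 manifolds.

38,791 manifolds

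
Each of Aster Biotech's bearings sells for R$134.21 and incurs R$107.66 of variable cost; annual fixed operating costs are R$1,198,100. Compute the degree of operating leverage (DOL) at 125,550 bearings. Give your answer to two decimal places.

Total contribution margin = 125,550 × R$26.55 = R$3,333,352.50.
EBIT = R$3,333,352.50 − R$1,198,100 = R$2,135,252.50.
Degree of operating leverage = R$3,333,352.50 / R$2,135,252.50 = 1.5611.

1.56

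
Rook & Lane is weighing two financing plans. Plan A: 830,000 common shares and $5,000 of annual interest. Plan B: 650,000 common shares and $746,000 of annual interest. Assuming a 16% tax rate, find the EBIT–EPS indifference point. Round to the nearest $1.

At indifference, (EBIT − 5,000)(1 − t)/830,000 = (EBIT − 746,000)(1 − t)/650,000.
The (1 − t) factor cancels: (EBIT − 5,000) × 650,000 = (EBIT − 746,000) × 830,000.
EBIT × (830,000 − 650,000) = 746,000 × 830,000 − 5,000 × 650,000 = 615,930,000,000, so EBIT = 615,930,000,000 ÷ 180,000 = 3,421,833.33.

$3,421,833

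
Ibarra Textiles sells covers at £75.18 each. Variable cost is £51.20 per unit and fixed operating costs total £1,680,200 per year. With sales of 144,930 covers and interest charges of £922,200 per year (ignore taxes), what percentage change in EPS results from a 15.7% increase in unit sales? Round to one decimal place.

At 144,930 units, contribution = 144,930 × £23.98 = £3,475,421.40.
EBIT = £3,475,421.40 − £1,680,200 = £1,795,221.40.
Interest = £922,200.00, so EBIT − I = £873,021.40.
Degree of combined leverage = contribution ÷ (EBIT − I) = £3,475,421.40 ÷ £873,021.40 = 3.9809.
%ΔEPS = DCL × %ΔSales = 3.9809 × +15.7% = +62.5%.

+62.5%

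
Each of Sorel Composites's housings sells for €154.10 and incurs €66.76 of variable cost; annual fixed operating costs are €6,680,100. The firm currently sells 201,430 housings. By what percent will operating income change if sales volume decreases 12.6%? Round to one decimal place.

Contribution at this volume is 201,430 × €87.34 = €17,592,896.20.
EBIT = €17,592,896.20 − €6,680,100 = €10,912,796.20.
So DOL = total CM / EBIT = €17,592,896.20 / €10,912,796.20 = 1.6121.
Operating income changes by 1.6121 × -12.6% = -20.3%.

-20.3%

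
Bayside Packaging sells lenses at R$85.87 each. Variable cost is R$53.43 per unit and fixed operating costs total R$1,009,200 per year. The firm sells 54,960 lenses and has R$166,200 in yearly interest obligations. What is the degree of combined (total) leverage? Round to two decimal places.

Total contribution margin = 54,960 × R$32.44 = R$1,782,902.40.
Subtracting fixed costs: EBIT = R$1,782,902.40 − R$1,009,200 = R$773,702.40. Interest = R$166,200.00, so EBIT − I = R$607,502.40.
DCL = contribution ÷ (EBIT − I) = R$1,782,902.40 ÷ R$607,502.40 = 2.9348.

2.93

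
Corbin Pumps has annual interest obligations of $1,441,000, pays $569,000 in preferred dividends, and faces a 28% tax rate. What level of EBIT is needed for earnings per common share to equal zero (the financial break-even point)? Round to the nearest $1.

Preferred dividends are paid after tax, so their pre-tax equivalent is $569,000 ÷ (1 − 0.28) = $790,277.78.
Financial break-even EBIT = interest + D_p ÷ (1 − t) = $1,441,000 + $790,277.78 = $2,231,277.78.

$2,231,278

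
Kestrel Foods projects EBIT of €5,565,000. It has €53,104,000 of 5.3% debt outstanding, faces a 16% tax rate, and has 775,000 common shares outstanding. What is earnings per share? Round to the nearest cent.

€2.98

Pre-tax income = €5,565,000 − €2,814,512.00 = €2,750,488.00.
After tax at 16%: net income = €2,750,488.00 × 0.84 = €2,310,409.92.
Per share: €2,310,409.92 / 775,000 shares = €2.98.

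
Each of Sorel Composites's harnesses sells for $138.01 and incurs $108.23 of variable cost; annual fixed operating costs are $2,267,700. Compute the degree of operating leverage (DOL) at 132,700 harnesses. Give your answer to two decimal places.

Contribution at this volume is 132,700 × $29.78 = $3,951,806.00.
EBIT = $3,951,806.00 − $2,267,700 = $1,684,106.00.
DOL = contribution ÷ EBIT = $3,951,806.00 ÷ $1,684,106.00 = 2.3465.

2.35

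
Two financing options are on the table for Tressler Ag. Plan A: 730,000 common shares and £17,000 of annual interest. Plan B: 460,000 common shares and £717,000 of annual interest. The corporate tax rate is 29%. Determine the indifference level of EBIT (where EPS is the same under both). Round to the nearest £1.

£1,909,593

Set EPS_A = EPS_B: (EBIT − £17,000)(1 − 0.29) ÷ 730,000 = (EBIT − £717,000)(1 − 0.29) ÷ 460,000.
The (1 − t) factor cancels: (EBIT − 17,000) × 460,000 = (EBIT − 717,000) × 730,000.
EBIT × (730,000 − 460,000) = 717,000 × 730,000 − 17,000 × 460,000 = 515,590,000,000, so EBIT = 515,590,000,000 ÷ 270,000 = 1,909,592.59.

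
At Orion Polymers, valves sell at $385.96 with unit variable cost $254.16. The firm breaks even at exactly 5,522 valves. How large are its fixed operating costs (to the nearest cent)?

Unit CM = price − variable cost = $385.96 − $254.16 = $131.80.
Fixed costs = break-even units × CM = 5,522 × $131.80 = $727,799.60.

$727,799.60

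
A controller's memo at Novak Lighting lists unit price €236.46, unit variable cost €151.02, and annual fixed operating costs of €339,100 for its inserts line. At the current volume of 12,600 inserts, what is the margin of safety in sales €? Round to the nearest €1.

€2,040,918

Contribution margin per unit = €236.46 − €151.02 = €85.44. Break-even units = €339,100 ÷ €85.44 = 3,968.87; break-even revenue = 3,968.87 × €236.46 = €938,478.30.
Current sales = 12,600 × €236.46 = €2,979,396.00.
Margin of safety = €2,979,396.00 − €938,478.30 = €2,040,918.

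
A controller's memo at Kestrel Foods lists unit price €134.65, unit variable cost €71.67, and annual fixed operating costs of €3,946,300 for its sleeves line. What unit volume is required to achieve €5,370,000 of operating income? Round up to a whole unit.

Contribution margin per unit = €134.65 − €71.67 = €62.98.
Need Q such that Q × €62.98 − €3,946,300 = €5,370,000, i.e. Q = €9,316,300 / €62.98 = 147,924.74 → 147,925.

147,925 sleeves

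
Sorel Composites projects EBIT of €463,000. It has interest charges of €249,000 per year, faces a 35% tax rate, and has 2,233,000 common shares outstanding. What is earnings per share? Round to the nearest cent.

€0.06

Interest = €249,000.00, so EBT = €463,000 − €249,000.00 = €214,000.00.
Net income = €214,000.00 × (1 − 0.35) = €139,100.00.
EPS = €139,100.00 ÷ 2,233,000 = €0.06.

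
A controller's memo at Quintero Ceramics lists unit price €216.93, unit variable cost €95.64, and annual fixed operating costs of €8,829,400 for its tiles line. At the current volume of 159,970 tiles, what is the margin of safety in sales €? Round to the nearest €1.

€18,910,704

Contribution margin per unit = €216.93 − €95.64 = €121.29. Break-even units = €8,829,400 ÷ €121.29 = 72,795.78; break-even revenue = 72,795.78 × €216.93 = €15,791,588.28.
Actual sales revenue = 159,970 × €216.93 = €34,702,292.10.
Margin of safety = €34,702,292.10 − €15,791,588.28 = €18,910,704.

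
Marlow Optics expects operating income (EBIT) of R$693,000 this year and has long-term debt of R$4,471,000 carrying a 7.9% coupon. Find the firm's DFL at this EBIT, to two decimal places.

Interest = R$353,209.00.
DFL = EBIT ÷ (EBIT − I) = R$693,000 ÷ (R$693,000 − R$353,209.00) = R$693,000 ÷ R$339,791.00 = 2.0395.

2.04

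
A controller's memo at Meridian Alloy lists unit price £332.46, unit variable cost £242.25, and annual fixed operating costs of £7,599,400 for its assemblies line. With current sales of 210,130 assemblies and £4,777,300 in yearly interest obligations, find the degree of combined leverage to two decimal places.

At 210,130 units, contribution = 210,130 × £90.21 = £18,955,827.30.
Subtracting fixed costs: EBIT = £18,955,827.30 − £7,599,400 = £11,356,427.30. Interest = £4,777,300.00.
DOL = £18,955,827.30 ÷ £11,356,427.30 = 1.6692; DFL = £11,356,427.30 ÷ £6,579,127.30 = 1.7261.
Combined leverage = 1.6692 × 1.7261 = 2.8812.

2.88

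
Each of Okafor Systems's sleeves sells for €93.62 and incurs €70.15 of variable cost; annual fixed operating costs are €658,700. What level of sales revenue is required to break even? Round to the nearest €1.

Contribution margin per unit = €93.62 − €70.15 = €23.47, a CM ratio of €23.47 ÷ €93.62 = 0.2507.
Break-even sales = FC ÷ CM ratio = €658,700 × €93.62 / €23.47 = €2,627,503.

€2,627,503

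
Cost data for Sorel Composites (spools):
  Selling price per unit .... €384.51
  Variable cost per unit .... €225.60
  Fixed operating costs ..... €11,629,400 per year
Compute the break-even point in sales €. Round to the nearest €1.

Contribution margin per unit = €384.51 − €225.60 = €158.91, a CM ratio of €158.91 ÷ €384.51 = 0.4133.
Break-even revenue = fixed costs × price ÷ CM = €11,629,400 × €384.51 ÷ €158.91 = €28,139,328.

€28,139,328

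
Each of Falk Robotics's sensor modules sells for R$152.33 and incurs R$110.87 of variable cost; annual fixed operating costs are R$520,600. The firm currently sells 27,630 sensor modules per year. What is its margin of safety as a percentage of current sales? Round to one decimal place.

Unit CM = price − variable cost = R$152.33 − R$110.87 = R$41.46. Break-even units = R$520,600 ÷ R$41.46 = 12,556.68; break-even revenue = 12,556.68 × R$152.33 = R$1,912,759.24.
Actual sales revenue = 27,630 × R$152.33 = R$4,208,877.90.
Margin of safety = (R$4,208,877.90 − R$1,912,759.24) ÷ R$4,208,877.90 = 54.6%.

54.6%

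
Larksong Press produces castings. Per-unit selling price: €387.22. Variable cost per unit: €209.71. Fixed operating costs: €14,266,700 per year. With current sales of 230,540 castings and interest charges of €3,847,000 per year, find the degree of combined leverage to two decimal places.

1.79

Contribution at this volume is 230,540 × €177.51 = €40,923,155.40.
Operating income = contribution − fixed costs = €40,923,155.40 − €14,266,700 = €26,656,455.40. Interest = €3,847,000.00, so EBIT − I = €22,809,455.40.
Degree of total leverage = total CM / (EBIT − interest) = €40,923,155.40 / €22,809,455.40 = 1.7941.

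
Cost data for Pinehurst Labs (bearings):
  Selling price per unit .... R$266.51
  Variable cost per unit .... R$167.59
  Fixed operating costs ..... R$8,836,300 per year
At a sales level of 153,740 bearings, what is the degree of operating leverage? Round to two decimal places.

2.39

Total contribution margin = 153,740 × R$98.92 = R$15,207,960.80.
EBIT = R$15,207,960.80 − R$8,836,300 = R$6,371,660.80.
So DOL = total CM / EBIT = R$15,207,960.80 / R$6,371,660.80 = 2.3868.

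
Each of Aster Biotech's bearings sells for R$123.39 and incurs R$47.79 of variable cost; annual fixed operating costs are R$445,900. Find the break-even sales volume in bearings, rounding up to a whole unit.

5,899 bearings

Contribution margin per unit = R$123.39 − R$47.79 = R$75.60.
Break-even Q = R$445,900 / R$75.60 = 5,898.15 → 5,899 bearings.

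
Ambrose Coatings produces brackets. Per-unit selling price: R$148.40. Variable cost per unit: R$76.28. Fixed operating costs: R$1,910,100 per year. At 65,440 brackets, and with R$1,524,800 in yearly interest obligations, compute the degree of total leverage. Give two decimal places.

Total contribution margin = 65,440 × R$72.12 = R$4,719,532.80.
Subtracting fixed costs: EBIT = R$4,719,532.80 − R$1,910,100 = R$2,809,432.80. Interest = R$1,524,800.00.
DOL = R$4,719,532.80 ÷ R$2,809,432.80 = 1.6799; DFL = R$2,809,432.80 ÷ R$1,284,632.80 = 2.1870.
Combined leverage = 1.6799 × 2.1870 = 3.6739.

3.67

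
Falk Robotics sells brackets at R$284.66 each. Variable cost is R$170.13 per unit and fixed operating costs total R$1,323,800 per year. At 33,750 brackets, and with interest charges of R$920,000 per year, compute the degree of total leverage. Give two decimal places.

2.38

At 33,750 units, contribution = 33,750 × R$114.53 = R$3,865,387.50.
Operating income = contribution − fixed costs = R$3,865,387.50 − R$1,323,800 = R$2,541,587.50. Interest = R$920,000.00, so EBIT − I = R$1,621,587.50.
DCL = contribution ÷ (EBIT − I) = R$3,865,387.50 ÷ R$1,621,587.50 = 2.3837.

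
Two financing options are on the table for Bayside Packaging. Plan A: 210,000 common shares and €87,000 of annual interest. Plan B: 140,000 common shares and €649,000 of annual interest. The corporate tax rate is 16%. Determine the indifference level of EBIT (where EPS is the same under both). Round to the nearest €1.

€1,773,000

Set EPS_A = EPS_B: (EBIT − €87,000)(1 − 0.16) ÷ 210,000 = (EBIT − €649,000)(1 − 0.16) ÷ 140,000.
The (1 − t) factor cancels: (EBIT − 87,000) × 140,000 = (EBIT − 649,000) × 210,000.
EBIT × (210,000 − 140,000) = 649,000 × 210,000 − 87,000 × 140,000 = 124,110,000,000, so EBIT = 124,110,000,000 ÷ 70,000 = 1,773,000.00.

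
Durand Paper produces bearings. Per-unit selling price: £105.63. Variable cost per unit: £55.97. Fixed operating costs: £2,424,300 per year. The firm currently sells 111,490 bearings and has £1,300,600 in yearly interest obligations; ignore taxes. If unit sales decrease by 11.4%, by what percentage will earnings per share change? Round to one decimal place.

-34.8%

Contribution at this volume is 111,490 × £49.66 = £5,536,593.40.
Subtracting fixed costs: EBIT = £5,536,593.40 − £2,424,300 = £3,112,293.40.
Interest = £1,300,600.00, so EBIT − I = £1,811,693.40.
Degree of combined leverage = contribution ÷ (EBIT − I) = £5,536,593.40 ÷ £1,811,693.40 = 3.0560.
EPS therefore changes by 3.0560 × (-11.4%) = -34.8%.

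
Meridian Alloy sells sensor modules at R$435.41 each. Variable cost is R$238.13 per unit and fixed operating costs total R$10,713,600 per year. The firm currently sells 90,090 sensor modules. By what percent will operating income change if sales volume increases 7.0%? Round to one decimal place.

Contribution at this volume is 90,090 × R$197.28 = R$17,772,955.20.
Subtracting fixed costs: EBIT = R$17,772,955.20 − R$10,713,600 = R$7,059,355.20.
So DOL = total CM / EBIT = R$17,772,955.20 / R$7,059,355.20 = 2.5176.
Operating income changes by 2.5176 × +7.0% = +17.6%.

+17.6%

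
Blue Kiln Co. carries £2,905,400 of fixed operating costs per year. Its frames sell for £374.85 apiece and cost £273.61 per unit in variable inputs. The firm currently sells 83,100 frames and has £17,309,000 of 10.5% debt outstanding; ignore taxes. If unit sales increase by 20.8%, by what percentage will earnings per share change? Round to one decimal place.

Total contribution margin = 83,100 × £101.24 = £8,413,044.00.
Operating income = contribution − fixed costs = £8,413,044.00 − £2,905,400 = £5,507,644.00.
Interest = £1,817,445.00, so EBIT − I = £3,690,199.00.
Degree of combined leverage = contribution ÷ (EBIT − I) = £8,413,044.00 ÷ £3,690,199.00 = 2.2798.
EPS therefore changes by 2.2798 × (+20.8%) = +47.4%.

+47.4%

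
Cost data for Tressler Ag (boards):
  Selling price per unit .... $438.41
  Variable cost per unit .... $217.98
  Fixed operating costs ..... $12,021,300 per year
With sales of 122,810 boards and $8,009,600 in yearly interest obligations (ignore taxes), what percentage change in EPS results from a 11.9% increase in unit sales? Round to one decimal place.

+45.8%

Total contribution margin = 122,810 × $220.43 = $27,071,008.30.
Operating income = contribution − fixed costs = $27,071,008.30 − $12,021,300 = $15,049,708.30.
Interest = $8,009,600.00, so EBIT − I = $7,040,108.30.
DCL = total CM / (EBIT − I) = $27,071,008.30 / $7,040,108.30 = 3.8453.
%ΔEPS = DCL × %ΔSales = 3.8453 × +11.9% = +45.8%.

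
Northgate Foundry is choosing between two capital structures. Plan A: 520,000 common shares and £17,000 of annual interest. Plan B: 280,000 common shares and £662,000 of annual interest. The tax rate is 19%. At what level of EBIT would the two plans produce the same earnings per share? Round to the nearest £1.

At indifference, (EBIT − 17,000)(1 − t)/520,000 = (EBIT − 662,000)(1 − t)/280,000.
Cancelling (1 − t) and cross-multiplying: 280,000·(EBIT − 17,000) = 520,000·(EBIT − 662,000).
Solving, EBIT = (662,000·520,000 − 17,000·280,000) / (520,000 − 280,000) = 339,480,000,000 / 240,000 = 1,414,500.00.

£1,414,500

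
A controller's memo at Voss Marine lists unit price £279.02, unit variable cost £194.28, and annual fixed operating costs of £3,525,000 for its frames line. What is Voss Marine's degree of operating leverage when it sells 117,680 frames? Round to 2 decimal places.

1.55

Contribution at this volume is 117,680 × £84.74 = £9,972,203.20.
Subtracting fixed costs: EBIT = £9,972,203.20 − £3,525,000 = £6,447,203.20.
Degree of operating leverage = £9,972,203.20 / £6,447,203.20 = 1.5467.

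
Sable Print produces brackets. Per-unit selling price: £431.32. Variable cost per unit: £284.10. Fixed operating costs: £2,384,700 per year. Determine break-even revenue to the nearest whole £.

£6,986,611

Contribution margin per unit = £431.32 − £284.10 = £147.22, a CM ratio of £147.22 ÷ £431.32 = 0.3413.
Break-even sales = FC ÷ CM ratio = £2,384,700 × £431.32 / £147.22 = £6,986,611.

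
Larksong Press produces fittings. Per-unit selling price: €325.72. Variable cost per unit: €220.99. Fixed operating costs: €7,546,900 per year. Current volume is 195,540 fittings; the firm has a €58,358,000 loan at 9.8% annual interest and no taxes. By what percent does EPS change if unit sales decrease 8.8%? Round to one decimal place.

Contribution at this volume is 195,540 × €104.73 = €20,478,904.20.
EBIT = €20,478,904.20 − €7,546,900 = €12,932,004.20.
After interest of €5,719,084.00, pre-tax earnings = €7,212,920.20.
DCL = total CM / (EBIT − I) = €20,478,904.20 / €7,212,920.20 = 2.8392.
%ΔEPS = DCL × %ΔSales = 2.8392 × -8.8% = -25.0%.

-25.0%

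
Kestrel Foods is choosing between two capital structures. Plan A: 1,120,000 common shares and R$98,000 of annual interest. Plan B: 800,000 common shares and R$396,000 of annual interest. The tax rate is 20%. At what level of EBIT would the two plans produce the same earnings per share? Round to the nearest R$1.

R$1,141,000

At indifference, (EBIT − 98,000)(1 − t)/1,120,000 = (EBIT − 396,000)(1 − t)/800,000.
The (1 − t) factor cancels: (EBIT − 98,000) × 800,000 = (EBIT − 396,000) × 1,120,000.
Solving, EBIT = (396,000·1,120,000 − 98,000·800,000) / (1,120,000 − 800,000) = 365,120,000,000 / 320,000 = 1,141,000.00.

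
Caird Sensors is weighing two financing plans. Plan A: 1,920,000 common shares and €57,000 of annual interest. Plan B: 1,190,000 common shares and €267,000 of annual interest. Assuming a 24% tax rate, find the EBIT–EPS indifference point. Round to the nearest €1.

Set EPS_A = EPS_B: (EBIT − €57,000)(1 − 0.24) ÷ 1,920,000 = (EBIT − €267,000)(1 − 0.24) ÷ 1,190,000.
Cancelling (1 − t) and cross-multiplying: 1,190,000·(EBIT − 57,000) = 1,920,000·(EBIT − 267,000).
EBIT × (1,920,000 − 1,190,000) = 267,000 × 1,920,000 − 57,000 × 1,190,000 = 444,810,000,000, so EBIT = 444,810,000,000 ÷ 730,000 = 609,328.77.

€609,329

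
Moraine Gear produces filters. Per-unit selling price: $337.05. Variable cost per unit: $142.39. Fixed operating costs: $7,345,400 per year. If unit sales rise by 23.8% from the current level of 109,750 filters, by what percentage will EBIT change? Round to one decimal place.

+36.3%

Total contribution margin = 109,750 × $194.66 = $21,363,935.00.
EBIT = $21,363,935.00 − $7,345,400 = $14,018,535.00.
DOL = contribution ÷ EBIT = $21,363,935.00 ÷ $14,018,535.00 = 1.5240.
So EBIT moves 1.5240 × (+23.8%) = +36.3%.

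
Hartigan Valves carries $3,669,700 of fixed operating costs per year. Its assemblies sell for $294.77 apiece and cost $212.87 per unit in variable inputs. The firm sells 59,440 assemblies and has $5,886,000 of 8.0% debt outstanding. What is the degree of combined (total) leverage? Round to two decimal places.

6.69

Total contribution margin = 59,440 × $81.90 = $4,868,136.00.
EBIT = $4,868,136.00 − $3,669,700 = $1,198,436.00. Interest = $470,880.00, so EBIT − I = $727,556.00.
Degree of total leverage = total CM / (EBIT − interest) = $4,868,136.00 / $727,556.00 = 6.6911.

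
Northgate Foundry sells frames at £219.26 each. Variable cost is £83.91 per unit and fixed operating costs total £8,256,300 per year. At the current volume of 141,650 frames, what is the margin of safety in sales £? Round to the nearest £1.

£17,683,400

Each unit contributes £219.26 − £83.91 = £135.35. Break-even units = £8,256,300 ÷ £135.35 = 60,999.63; break-even revenue = 60,999.63 × £219.26 = £13,374,779.00.
Actual sales revenue = 141,650 × £219.26 = £31,058,179.00.
Margin of safety = £31,058,179.00 − £13,374,779.00 = £17,683,400.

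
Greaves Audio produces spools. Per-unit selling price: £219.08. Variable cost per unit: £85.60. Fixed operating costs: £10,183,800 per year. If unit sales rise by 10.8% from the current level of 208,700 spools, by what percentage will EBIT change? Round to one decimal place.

+17.0%

Total contribution margin = 208,700 × £133.48 = £27,857,276.00.
Subtracting fixed costs: EBIT = £27,857,276.00 − £10,183,800 = £17,673,476.00.
So DOL = total CM / EBIT = £27,857,276.00 / £17,673,476.00 = 1.5762.
%ΔEBIT = DOL × %ΔSales = 1.5762 × +10.8% = +17.0%.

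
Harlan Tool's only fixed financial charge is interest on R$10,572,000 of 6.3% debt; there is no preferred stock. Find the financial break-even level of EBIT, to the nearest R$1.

Annual interest = 6.3% × R$10,572,000 = R$666,036.00.
With no preferred dividends, EPS = 0 when EBIT exactly covers interest, so the financial break-even EBIT is R$666,036.00.

R$666,036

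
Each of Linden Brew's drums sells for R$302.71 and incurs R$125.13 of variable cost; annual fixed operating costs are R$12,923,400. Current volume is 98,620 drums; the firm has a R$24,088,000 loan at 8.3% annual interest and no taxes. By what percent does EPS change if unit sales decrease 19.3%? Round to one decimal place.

Total contribution margin = 98,620 × R$177.58 = R$17,512,939.60.
Operating income = contribution − fixed costs = R$17,512,939.60 − R$12,923,400 = R$4,589,539.60.
After interest of R$1,999,304.00, pre-tax earnings = R$2,590,235.60.
DCL = total CM / (EBIT − I) = R$17,512,939.60 / R$2,590,235.60 = 6.7611.
EPS therefore changes by 6.7611 × (-19.3%) = -130.5%.

-130.5%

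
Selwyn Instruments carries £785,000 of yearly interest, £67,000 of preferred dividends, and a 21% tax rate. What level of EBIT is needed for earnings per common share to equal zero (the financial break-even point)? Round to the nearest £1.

£869,810

Preferred dividends are paid after tax, so their pre-tax equivalent is £67,000 ÷ (1 − 0.21) = £84,810.13.
EPS = 0 when EBIT covers interest plus the pre-tax preferred burden: £785,000 + £84,810.13 = £869,810.13.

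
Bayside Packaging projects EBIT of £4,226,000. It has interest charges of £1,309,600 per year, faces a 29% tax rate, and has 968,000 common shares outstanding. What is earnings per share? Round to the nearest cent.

£2.14

Interest = £1,309,600.00, so EBT = £4,226,000 − £1,309,600.00 = £2,916,400.00.
After tax at 29%: net income = £2,916,400.00 × 0.71 = £2,070,644.00.
EPS = £2,070,644.00 ÷ 968,000 = £2.14.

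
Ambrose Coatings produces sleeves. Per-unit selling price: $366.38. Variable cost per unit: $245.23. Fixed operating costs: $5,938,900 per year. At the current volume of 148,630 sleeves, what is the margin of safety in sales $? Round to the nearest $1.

Each unit contributes $366.38 − $245.23 = $121.15. Break-even units = $5,938,900 ÷ $121.15 = 49,021.05; break-even revenue = 49,021.05 × $366.38 = $17,960,331.67.
Current sales = 148,630 × $366.38 = $54,455,059.40.
Margin of safety = $54,455,059.40 − $17,960,331.67 = $36,494,728.

$36,494,728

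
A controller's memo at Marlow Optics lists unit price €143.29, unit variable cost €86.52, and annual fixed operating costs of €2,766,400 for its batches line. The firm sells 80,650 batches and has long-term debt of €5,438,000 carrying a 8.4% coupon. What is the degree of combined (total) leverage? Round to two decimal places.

Total contribution margin = 80,650 × €56.77 = €4,578,500.50.
EBIT = €4,578,500.50 − €2,766,400 = €1,812,100.50. Interest = €456,792.00, so EBIT − I = €1,355,308.50.
Degree of total leverage = total CM / (EBIT − interest) = €4,578,500.50 / €1,355,308.50 = 3.3782.

3.38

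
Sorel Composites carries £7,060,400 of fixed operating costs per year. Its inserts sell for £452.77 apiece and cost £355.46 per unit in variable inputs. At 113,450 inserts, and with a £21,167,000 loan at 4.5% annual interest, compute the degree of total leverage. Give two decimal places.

Contribution at this volume is 113,450 × £97.31 = £11,039,819.50.
Subtracting fixed costs: EBIT = £11,039,819.50 − £7,060,400 = £3,979,419.50. Interest = £952,515.00, so EBIT − I = £3,026,904.50.
Degree of total leverage = total CM / (EBIT − interest) = £11,039,819.50 / £3,026,904.50 = 3.6472.

3.65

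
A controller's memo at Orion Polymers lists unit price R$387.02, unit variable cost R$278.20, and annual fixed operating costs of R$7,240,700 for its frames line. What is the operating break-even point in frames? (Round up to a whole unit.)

66,539 frames

Unit CM = price − variable cost = R$387.02 − R$278.20 = R$108.82.
Break-even Q = R$7,240,700 / R$108.82 = 66,538.32 → 66,539 frames.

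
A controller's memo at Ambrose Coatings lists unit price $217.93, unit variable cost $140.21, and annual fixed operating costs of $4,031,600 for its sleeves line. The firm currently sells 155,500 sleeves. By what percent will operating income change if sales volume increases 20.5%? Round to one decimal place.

At 155,500 units, contribution = 155,500 × $77.72 = $12,085,460.00.
Subtracting fixed costs: EBIT = $12,085,460.00 − $4,031,600 = $8,053,860.00.
Degree of operating leverage = $12,085,460.00 / $8,053,860.00 = 1.5006.
%ΔEBIT = DOL × %ΔSales = 1.5006 × +20.5% = +30.8%.

+30.8%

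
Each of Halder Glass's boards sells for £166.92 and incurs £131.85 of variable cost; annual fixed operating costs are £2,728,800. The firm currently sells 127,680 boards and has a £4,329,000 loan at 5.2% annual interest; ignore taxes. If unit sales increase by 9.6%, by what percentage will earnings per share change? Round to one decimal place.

+28.2%

Contribution at this volume is 127,680 × £35.07 = £4,477,737.60.
EBIT = £4,477,737.60 − £2,728,800 = £1,748,937.60.
Interest = £225,108.00, so EBIT − I = £1,523,829.60.
Degree of combined leverage = contribution ÷ (EBIT − I) = £4,477,737.60 ÷ £1,523,829.60 = 2.9385.
%ΔEPS = DCL × %ΔSales = 2.9385 × +9.6% = +28.2%.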